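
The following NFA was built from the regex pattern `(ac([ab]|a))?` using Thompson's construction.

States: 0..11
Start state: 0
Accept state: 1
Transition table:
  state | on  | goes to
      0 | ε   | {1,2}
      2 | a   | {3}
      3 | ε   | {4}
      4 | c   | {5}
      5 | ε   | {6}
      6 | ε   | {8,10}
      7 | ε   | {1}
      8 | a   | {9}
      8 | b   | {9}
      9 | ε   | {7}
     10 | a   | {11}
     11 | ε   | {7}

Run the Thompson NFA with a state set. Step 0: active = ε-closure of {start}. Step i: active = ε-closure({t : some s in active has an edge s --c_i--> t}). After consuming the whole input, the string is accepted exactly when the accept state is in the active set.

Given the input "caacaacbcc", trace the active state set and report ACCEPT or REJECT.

Answer: REJECT

Steps:
start: ε-closure({0}) = {0,1,2}
'c' @ 1: {}  — state set empty
rest 'aacaacbcc' ignored (set empty)
final: {}; accept 1 not in set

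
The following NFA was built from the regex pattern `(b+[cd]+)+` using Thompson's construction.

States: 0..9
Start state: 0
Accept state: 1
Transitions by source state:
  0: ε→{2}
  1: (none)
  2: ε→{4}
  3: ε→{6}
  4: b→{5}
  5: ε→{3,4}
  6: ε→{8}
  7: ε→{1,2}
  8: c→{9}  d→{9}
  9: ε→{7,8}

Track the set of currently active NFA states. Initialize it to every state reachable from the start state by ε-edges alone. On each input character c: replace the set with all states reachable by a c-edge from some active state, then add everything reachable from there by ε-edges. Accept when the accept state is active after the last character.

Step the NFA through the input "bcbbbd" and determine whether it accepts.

Answer: ACCEPT

Steps:
initial (ε-close {0}): {0,2,4}
'b' @ 1: {3,4,5,6,8}
'c' @ 2: {1,2,4,7,8,9}  (accept∈set)
'b' @ 3: {3,4,5,6,8}
'b' @ 4: {3,4,5,6,8}
'b' @ 5: {3,4,5,6,8}
'd' @ 6: {1,2,4,7,8,9}  (accept∈set)
end set {1,2,4,7,8,9} — state 1 in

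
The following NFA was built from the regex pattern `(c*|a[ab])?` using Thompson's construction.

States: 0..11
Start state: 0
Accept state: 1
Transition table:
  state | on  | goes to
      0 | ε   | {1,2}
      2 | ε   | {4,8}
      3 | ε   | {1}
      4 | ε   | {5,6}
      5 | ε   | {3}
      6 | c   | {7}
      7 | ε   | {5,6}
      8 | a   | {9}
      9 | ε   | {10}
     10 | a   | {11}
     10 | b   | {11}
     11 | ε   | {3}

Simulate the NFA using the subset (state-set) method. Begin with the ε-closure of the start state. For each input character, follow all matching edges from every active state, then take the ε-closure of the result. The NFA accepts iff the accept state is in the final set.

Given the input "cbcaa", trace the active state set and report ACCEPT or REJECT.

Answer: REJECT

Steps:
S₀ = ε-closure({0}) = {0,1,2,3,4,5,6,8}
'c' @ 1: {1,3,5,6,7}  ✓accept
'b' @ 2: {}  — state set empty
rest 'caa' ignored (set empty)
final: {}; accept 1 not in set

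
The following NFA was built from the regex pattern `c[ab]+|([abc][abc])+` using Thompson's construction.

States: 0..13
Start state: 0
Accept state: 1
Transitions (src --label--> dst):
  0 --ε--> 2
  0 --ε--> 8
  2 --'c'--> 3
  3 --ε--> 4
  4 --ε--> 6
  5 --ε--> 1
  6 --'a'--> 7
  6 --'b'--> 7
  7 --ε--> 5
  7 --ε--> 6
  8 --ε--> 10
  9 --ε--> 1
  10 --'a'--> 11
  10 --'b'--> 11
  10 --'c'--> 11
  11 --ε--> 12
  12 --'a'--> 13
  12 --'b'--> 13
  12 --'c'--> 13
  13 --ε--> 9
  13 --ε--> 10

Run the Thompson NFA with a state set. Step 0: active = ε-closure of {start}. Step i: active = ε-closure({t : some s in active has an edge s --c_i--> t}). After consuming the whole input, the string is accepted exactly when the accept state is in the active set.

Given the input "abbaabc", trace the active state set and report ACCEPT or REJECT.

S₀ = ε-closure({0}) = {0,2,8,10}
'a' @ 1: {11,12}
'b' @ 2: {1,9,10,13}  (accept∈set)
'b' @ 3: {11,12}
'a' @ 4: {1,9,10,13}  (accept∈set)
'a' @ 5: {11,12}
'b' @ 6: {1,9,10,13}  (accept∈set)
'c' @ 7: {11,12}
end set {11,12} — state 1 not in

Answer: REJECT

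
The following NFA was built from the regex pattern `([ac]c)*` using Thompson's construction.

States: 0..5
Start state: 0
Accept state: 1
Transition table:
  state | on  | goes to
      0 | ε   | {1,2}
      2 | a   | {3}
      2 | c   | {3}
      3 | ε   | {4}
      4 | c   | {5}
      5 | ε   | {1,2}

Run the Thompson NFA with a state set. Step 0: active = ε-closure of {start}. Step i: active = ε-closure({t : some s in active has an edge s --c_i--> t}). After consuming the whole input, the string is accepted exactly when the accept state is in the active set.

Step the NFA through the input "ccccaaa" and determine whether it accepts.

initial (ε-close {0}): {0,1,2}
'c' @ 1: {3,4}
'c' @ 2: {1,2,5}  (accept∈set)
'c' @ 3: {3,4}
'c' @ 4: {1,2,5}  (accept∈set)
'a' @ 5: {3,4}
'a' @ 6: {}  — dead — no transitions
rest 'a' ignored (set empty)
end set {} — state 1 not in

Answer: REJECT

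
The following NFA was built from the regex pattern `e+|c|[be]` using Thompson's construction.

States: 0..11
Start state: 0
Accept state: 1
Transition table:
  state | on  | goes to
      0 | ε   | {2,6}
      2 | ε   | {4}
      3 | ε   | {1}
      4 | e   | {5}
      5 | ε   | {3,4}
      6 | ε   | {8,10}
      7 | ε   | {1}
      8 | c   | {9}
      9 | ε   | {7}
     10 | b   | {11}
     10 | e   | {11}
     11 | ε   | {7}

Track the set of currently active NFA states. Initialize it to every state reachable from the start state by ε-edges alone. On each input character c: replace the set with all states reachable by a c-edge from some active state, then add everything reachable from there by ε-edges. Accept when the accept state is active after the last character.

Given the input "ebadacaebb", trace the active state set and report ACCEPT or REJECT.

Answer: REJECT

Trace:
start: ε-closure({0}) = {0,2,4,6,8,10}
'e' @ 1: {1,3,4,5,7,11}  [accepting]
'b' @ 2: {}  — no active states
rest 'adacaebb' ignored (set empty)
end set {} — state 1 not in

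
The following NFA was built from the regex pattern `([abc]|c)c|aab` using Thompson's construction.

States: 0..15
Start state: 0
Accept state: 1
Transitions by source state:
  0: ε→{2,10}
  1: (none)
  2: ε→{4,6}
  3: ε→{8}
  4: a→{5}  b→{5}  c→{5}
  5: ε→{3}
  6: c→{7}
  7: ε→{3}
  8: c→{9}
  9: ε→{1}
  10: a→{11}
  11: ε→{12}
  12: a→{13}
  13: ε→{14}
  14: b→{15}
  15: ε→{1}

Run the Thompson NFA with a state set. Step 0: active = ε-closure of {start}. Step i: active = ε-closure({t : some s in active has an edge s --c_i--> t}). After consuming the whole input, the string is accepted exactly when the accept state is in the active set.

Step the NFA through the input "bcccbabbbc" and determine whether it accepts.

Answer: REJECT

Steps:
initial (ε-close {0}): {0,2,4,6,10}
'b' @ 1: {3,5,8}
'c' @ 2: {1,9}  ✓accept
'c' @ 3: {}  — no active states
rest 'cbabbbc' ignored (set empty)
final: {}; accept 1 not in set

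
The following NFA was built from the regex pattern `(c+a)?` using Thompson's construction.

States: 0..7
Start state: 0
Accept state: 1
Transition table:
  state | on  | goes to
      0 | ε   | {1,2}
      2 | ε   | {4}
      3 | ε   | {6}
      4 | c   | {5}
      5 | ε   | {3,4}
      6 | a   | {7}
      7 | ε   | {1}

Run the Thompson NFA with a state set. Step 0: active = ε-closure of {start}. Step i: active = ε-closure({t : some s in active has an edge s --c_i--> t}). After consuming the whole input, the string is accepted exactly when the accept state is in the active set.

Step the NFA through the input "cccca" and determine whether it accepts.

Answer: ACCEPT

Steps:
S₀ = ε-closure({0}) = {0,1,2,4}
'c' @ 1: {3,4,5,6}
'c' @ 2: {3,4,5,6}
'c' @ 3: {3,4,5,6}
'c' @ 4: {3,4,5,6}
'a' @ 5: {1,7}  [accepting]
final: {1,7}; accept 1 in set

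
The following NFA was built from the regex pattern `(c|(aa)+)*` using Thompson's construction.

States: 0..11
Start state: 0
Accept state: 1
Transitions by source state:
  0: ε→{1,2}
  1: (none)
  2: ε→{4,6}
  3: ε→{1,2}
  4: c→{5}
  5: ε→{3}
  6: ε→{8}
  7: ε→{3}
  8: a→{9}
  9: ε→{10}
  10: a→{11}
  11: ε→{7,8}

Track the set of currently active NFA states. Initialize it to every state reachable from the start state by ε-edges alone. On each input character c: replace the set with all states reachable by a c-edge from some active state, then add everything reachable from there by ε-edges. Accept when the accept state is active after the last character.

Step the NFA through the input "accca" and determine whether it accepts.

initial (ε-close {0}): {0,1,2,4,6,8}
'a' @ 1: {9,10}
'c' @ 2: {}  — dead — no transitions
rest 'cca' ignored (set empty)
after full input: {}  (accept=1 not in)

Answer: REJECT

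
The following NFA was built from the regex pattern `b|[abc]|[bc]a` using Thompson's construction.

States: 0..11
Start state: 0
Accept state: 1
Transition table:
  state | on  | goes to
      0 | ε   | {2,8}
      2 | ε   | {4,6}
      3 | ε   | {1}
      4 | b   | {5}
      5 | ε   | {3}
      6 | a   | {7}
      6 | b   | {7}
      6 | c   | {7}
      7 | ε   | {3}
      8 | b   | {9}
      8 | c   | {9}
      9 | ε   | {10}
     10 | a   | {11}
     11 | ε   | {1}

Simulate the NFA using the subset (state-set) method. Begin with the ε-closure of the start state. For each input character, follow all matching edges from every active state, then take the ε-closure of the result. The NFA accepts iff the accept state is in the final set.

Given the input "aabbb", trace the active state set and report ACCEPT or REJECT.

start: ε-closure({0}) = {0,2,4,6,8}
'a' @ 1: {1,3,7}  (accept∈set)
'a' @ 2: {}  — dead — no transitions
rest 'bbb' ignored (set empty)
end set {} — state 1 not in

Answer: REJECT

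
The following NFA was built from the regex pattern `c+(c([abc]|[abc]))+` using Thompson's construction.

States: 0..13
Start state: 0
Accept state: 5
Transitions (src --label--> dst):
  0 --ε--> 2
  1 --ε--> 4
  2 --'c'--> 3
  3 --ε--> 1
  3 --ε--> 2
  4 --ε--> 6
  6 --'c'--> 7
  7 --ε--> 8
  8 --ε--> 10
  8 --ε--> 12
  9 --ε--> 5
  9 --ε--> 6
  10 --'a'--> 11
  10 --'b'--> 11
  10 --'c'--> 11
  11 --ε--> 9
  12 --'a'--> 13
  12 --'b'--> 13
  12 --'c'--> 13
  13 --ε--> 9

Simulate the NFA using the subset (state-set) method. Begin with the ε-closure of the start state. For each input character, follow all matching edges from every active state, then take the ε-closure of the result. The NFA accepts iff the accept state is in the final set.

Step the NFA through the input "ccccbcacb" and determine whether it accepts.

start: ε-closure({0}) = {0,2}
'c' @ 1: {1,2,3,4,6}
'c' @ 2: {1,2,3,4,6,7,8,10,12}
'c' @ 3: {1,2,3,4,5,6,7,8,9,10,11,12,13}  ✓accept
'c' @ 4: {1,2,3,4,5,6,7,8,9,10,11,12,13}  ✓accept
'b' @ 5: {5,6,9,11,13}  ✓accept
'c' @ 6: {7,8,10,12}
'a' @ 7: {5,6,9,11,13}  ✓accept
'c' @ 8: {7,8,10,12}
'b' @ 9: {5,6,9,11,13}  ✓accept
after full input: {5,6,9,11,13}  (accept=5 in)

Answer: ACCEPT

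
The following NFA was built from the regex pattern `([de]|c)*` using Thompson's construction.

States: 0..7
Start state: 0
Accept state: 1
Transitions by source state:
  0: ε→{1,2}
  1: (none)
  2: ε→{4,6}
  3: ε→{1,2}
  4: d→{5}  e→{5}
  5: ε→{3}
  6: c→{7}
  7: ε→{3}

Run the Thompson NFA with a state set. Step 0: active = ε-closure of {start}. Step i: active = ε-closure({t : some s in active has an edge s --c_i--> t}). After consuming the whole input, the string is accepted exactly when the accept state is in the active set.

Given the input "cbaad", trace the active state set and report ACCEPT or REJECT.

S₀ = ε-closure({0}) = {0,1,2,4,6}
'c' @ 1: {1,2,3,4,6,7}  ✓accept
'b' @ 2: {}  — no active states
rest 'aad' ignored (set empty)
end set {} — state 1 not in

Answer: REJECT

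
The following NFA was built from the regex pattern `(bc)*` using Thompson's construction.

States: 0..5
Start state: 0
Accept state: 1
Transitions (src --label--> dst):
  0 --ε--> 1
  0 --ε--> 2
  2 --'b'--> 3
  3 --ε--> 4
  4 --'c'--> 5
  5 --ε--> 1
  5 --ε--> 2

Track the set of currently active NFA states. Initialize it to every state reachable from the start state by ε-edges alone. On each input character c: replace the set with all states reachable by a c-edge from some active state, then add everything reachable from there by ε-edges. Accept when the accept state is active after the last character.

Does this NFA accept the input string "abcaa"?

Answer: REJECT

Derivation:
initial (ε-close {0}): {0,1,2}
'a' @ 1: {}  — dead — no transitions
rest 'bcaa' ignored (set empty)
end set {} — state 1 not in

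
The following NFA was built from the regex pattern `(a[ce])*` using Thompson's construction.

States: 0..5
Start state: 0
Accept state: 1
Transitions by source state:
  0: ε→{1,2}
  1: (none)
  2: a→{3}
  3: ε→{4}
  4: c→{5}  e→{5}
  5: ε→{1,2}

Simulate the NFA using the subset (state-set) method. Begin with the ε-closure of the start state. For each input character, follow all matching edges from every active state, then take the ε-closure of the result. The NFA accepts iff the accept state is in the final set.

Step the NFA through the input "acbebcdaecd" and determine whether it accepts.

Answer: REJECT

Steps:
S₀ = ε-closure({0}) = {0,1,2}
'a' @ 1: {3,4}
'c' @ 2: {1,2,5}  [accepting]
'b' @ 3: {}  — state set empty
rest 'ebcdaecd' ignored (set empty)
end set {} — state 1 not in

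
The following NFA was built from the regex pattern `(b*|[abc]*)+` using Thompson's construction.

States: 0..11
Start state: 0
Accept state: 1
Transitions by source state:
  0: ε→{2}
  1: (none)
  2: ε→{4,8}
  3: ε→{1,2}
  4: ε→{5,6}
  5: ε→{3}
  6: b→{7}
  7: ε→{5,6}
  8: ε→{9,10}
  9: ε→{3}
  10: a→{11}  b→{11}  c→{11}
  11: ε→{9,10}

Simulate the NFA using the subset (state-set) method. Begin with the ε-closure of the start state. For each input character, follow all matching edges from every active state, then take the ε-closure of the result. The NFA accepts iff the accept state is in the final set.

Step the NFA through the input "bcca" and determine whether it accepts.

initial (ε-close {0}): {0,1,2,3,4,5,6,8,9,10}
'b' @ 1: {1,2,3,4,5,6,7,8,9,10,11}  (accept∈set)
'c' @ 2: {1,2,3,4,5,6,8,9,10,11}  (accept∈set)
'c' @ 3: {1,2,3,4,5,6,8,9,10,11}  (accept∈set)
'a' @ 4: {1,2,3,4,5,6,8,9,10,11}  (accept∈set)
final: {1,2,3,4,5,6,8,9,10,11}; accept 1 in set

Answer: ACCEPT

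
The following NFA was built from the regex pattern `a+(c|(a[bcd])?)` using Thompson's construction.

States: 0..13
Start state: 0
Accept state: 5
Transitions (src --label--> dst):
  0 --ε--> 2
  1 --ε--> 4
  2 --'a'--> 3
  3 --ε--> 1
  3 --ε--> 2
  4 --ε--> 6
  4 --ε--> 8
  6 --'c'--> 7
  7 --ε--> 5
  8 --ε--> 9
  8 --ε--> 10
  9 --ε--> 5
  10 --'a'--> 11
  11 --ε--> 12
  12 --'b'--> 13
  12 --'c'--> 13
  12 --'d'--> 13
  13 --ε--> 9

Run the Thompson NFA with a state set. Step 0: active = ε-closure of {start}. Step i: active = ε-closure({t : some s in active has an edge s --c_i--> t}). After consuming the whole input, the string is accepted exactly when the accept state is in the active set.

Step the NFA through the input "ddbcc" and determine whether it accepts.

Answer: REJECT

Steps:
start: ε-closure({0}) = {0,2}
'd' @ 1: {}  — dead — no transitions
rest 'dbcc' ignored (set empty)
final: {}; accept 5 not in set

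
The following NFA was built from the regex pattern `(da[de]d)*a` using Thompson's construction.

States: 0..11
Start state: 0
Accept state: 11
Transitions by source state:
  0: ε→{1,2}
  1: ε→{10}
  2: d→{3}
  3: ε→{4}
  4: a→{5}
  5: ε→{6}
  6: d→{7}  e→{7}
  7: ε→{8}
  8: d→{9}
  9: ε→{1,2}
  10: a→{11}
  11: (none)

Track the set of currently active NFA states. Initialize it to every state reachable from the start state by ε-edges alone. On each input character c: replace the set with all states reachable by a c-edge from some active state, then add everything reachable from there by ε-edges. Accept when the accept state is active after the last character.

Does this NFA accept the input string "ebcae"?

Answer: REJECT

Trace:
initial (ε-close {0}): {0,1,2,10}
'e' @ 1: {}  — dead — no transitions
rest 'bcae' ignored (set empty)
after full input: {}  (accept=11 not in)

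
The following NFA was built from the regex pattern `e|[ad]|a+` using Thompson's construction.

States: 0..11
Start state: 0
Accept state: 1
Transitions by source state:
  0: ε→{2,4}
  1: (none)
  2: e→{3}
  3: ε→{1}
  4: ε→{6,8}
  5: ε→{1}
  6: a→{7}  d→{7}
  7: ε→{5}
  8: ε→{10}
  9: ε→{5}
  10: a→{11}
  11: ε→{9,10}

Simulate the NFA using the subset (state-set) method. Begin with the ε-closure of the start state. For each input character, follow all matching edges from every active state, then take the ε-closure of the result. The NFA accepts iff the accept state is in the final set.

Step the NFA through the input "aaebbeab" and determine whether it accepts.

start: ε-closure({0}) = {0,2,4,6,8,10}
'a' @ 1: {1,5,7,9,10,11}  (accept∈set)
'a' @ 2: {1,5,9,10,11}  (accept∈set)
'e' @ 3: {}  — no active states
rest 'bbeab' ignored (set empty)
after full input: {}  (accept=1 not in)

Answer: REJECT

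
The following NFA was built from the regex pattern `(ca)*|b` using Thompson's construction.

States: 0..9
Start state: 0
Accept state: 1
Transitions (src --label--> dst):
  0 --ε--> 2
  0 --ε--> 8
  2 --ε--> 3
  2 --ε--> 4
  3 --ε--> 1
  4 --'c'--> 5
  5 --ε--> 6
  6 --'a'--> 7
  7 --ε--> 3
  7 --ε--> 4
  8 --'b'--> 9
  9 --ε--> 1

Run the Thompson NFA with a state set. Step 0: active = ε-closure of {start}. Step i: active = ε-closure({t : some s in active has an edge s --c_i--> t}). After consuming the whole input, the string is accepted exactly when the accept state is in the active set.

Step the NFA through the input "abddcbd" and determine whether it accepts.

start: ε-closure({0}) = {0,1,2,3,4,8}
'a' @ 1: {}  — dead — no transitions
rest 'bddcbd' ignored (set empty)
after full input: {}  (accept=1 not in)

Answer: REJECT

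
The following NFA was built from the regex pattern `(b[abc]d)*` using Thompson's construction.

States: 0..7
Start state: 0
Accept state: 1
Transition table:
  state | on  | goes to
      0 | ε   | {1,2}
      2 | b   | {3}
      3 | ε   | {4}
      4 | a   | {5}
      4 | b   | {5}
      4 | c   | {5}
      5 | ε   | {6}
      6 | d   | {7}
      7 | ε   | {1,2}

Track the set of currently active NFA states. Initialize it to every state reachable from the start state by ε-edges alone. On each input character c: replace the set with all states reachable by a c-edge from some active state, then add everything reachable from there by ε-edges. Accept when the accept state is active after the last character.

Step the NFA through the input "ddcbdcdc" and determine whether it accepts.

Answer: REJECT

Steps:
start: ε-closure({0}) = {0,1,2}
'd' @ 1: {}  — state set empty
rest 'dcbdcdc' ignored (set empty)
after full input: {}  (accept=1 not in)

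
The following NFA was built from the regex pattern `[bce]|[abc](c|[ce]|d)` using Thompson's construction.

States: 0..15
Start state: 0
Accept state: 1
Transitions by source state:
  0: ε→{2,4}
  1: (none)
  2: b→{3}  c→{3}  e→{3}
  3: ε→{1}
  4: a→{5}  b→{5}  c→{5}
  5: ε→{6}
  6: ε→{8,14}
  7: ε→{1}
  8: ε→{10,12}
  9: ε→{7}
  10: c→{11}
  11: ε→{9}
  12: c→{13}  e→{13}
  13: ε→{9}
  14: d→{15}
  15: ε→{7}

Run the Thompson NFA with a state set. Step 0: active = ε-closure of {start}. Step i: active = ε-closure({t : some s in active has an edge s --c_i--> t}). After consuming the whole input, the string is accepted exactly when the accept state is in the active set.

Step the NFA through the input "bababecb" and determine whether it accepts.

Answer: REJECT

Trace:
initial (ε-close {0}): {0,2,4}
'b' @ 1: {1,3,5,6,8,10,12,14}  [accepting]
'a' @ 2: {}  — no active states
rest 'babecb' ignored (set empty)
end set {} — state 1 not in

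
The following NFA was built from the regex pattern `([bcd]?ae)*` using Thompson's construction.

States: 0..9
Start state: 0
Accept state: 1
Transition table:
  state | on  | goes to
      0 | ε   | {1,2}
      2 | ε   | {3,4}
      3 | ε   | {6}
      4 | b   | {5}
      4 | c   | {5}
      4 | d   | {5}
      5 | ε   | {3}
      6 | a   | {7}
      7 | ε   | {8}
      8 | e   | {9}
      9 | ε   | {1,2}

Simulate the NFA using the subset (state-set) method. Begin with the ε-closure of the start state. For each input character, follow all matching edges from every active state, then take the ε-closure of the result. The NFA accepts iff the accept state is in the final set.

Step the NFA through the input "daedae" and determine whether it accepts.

start: ε-closure({0}) = {0,1,2,3,4,6}
'd' @ 1: {3,5,6}
'a' @ 2: {7,8}
'e' @ 3: {1,2,3,4,6,9}  (accept∈set)
'd' @ 4: {3,5,6}
'a' @ 5: {7,8}
'e' @ 6: {1,2,3,4,6,9}  (accept∈set)
after full input: {1,2,3,4,6,9}  (accept=1 in)

Answer: ACCEPT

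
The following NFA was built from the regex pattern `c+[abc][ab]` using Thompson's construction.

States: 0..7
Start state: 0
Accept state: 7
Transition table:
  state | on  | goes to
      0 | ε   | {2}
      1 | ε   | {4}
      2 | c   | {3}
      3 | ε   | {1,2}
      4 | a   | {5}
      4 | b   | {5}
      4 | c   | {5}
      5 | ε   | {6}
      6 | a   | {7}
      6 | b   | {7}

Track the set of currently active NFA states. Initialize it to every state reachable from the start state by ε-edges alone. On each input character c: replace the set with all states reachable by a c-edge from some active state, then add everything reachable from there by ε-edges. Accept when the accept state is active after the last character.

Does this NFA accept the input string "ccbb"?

S₀ = ε-closure({0}) = {0,2}
'c' @ 1: {1,2,3,4}
'c' @ 2: {1,2,3,4,5,6}
'b' @ 3: {5,6,7}  [accepting]
'b' @ 4: {7}  [accepting]
final: {7}; accept 7 in set

Answer: ACCEPT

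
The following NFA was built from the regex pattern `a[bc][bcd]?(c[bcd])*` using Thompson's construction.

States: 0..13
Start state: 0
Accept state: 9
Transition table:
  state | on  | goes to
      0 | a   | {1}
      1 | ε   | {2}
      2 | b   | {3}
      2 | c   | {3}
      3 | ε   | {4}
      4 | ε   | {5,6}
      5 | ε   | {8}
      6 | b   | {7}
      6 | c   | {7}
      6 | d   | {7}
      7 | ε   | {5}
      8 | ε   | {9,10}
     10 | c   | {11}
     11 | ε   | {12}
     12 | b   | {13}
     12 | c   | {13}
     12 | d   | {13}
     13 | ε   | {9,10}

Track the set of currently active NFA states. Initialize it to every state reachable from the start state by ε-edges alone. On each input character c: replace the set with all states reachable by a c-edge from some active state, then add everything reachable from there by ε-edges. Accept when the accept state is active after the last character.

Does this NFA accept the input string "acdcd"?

start: ε-closure({0}) = {0}
'a' @ 1: {1,2}
'c' @ 2: {3,4,5,6,8,9,10}  ✓accept
'd' @ 3: {5,7,8,9,10}  ✓accept
'c' @ 4: {11,12}
'd' @ 5: {9,10,13}  ✓accept
after full input: {9,10,13}  (accept=9 in)

Answer: ACCEPT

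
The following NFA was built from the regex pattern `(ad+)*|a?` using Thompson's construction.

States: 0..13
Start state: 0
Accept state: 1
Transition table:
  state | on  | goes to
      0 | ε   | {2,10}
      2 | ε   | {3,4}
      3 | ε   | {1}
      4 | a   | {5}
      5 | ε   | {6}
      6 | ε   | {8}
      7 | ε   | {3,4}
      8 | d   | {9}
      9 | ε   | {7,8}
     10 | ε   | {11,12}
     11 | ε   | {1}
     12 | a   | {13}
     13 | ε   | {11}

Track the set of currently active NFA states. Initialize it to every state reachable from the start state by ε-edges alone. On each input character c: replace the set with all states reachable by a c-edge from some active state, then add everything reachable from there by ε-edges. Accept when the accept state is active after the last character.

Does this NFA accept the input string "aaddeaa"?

start: ε-closure({0}) = {0,1,2,3,4,10,11,12}
'a' @ 1: {1,5,6,8,11,13}  (accept∈set)
'a' @ 2: {}  — state set empty
rest 'ddeaa' ignored (set empty)
end set {} — state 1 not in

Answer: REJECT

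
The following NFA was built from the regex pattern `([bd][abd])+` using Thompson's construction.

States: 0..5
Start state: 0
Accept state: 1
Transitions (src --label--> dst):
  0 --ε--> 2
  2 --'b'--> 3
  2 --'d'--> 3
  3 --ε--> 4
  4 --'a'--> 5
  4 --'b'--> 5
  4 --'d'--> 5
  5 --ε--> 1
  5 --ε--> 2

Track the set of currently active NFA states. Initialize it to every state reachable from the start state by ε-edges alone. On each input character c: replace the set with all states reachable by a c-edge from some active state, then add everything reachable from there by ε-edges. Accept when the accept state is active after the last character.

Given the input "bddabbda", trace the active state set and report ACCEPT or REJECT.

S₀ = ε-closure({0}) = {0,2}
'b' @ 1: {3,4}
'd' @ 2: {1,2,5}  [accepting]
'd' @ 3: {3,4}
'a' @ 4: {1,2,5}  [accepting]
'b' @ 5: {3,4}
'b' @ 6: {1,2,5}  [accepting]
'd' @ 7: {3,4}
'a' @ 8: {1,2,5}  [accepting]
after full input: {1,2,5}  (accept=1 in)

Answer: ACCEPT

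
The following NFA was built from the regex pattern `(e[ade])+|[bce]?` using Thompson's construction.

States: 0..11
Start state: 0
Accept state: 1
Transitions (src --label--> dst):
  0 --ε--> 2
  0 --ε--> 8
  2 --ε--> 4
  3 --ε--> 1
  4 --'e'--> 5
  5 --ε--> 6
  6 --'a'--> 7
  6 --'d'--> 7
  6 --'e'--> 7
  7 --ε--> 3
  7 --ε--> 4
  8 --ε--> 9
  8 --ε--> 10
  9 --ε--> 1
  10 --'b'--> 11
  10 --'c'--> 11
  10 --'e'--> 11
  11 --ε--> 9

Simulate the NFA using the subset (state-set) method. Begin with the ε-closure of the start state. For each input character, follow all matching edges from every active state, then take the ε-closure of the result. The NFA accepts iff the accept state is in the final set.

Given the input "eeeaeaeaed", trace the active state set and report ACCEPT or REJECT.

Answer: ACCEPT

Steps:
start: ε-closure({0}) = {0,1,2,4,8,9,10}
'e' @ 1: {1,5,6,9,11}  [accepting]
'e' @ 2: {1,3,4,7}  [accepting]
'e' @ 3: {5,6}
'a' @ 4: {1,3,4,7}  [accepting]
'e' @ 5: {5,6}
'a' @ 6: {1,3,4,7}  [accepting]
'e' @ 7: {5,6}
'a' @ 8: {1,3,4,7}  [accepting]
'e' @ 9: {5,6}
'd' @ 10: {1,3,4,7}  [accepting]
final: {1,3,4,7}; accept 1 in set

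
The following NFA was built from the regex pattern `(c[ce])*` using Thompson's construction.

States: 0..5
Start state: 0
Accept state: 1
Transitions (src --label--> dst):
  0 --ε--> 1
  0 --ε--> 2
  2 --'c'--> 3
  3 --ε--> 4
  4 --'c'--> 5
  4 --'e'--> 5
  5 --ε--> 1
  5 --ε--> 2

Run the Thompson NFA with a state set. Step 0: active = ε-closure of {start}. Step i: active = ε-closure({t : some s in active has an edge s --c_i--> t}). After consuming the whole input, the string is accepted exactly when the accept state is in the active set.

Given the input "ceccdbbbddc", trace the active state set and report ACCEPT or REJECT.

Answer: REJECT

Steps:
S₀ = ε-closure({0}) = {0,1,2}
'c' @ 1: {3,4}
'e' @ 2: {1,2,5}  [accepting]
'c' @ 3: {3,4}
'c' @ 4: {1,2,5}  [accepting]
'd' @ 5: {}  — no active states
rest 'bbbddc' ignored (set empty)
end set {} — state 1 not in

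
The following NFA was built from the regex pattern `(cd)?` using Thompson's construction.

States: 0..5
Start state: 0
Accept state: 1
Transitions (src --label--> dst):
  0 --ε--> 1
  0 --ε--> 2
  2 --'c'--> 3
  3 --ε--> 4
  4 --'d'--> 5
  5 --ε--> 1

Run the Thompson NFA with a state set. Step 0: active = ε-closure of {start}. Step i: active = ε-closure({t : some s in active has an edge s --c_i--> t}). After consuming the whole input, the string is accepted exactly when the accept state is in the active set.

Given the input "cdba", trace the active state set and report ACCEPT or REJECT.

Answer: REJECT

Derivation:
S₀ = ε-closure({0}) = {0,1,2}
'c' @ 1: {3,4}
'd' @ 2: {1,5}  [accepting]
'b' @ 3: {}  — dead — no transitions
rest 'a' ignored (set empty)
end set {} — state 1 not in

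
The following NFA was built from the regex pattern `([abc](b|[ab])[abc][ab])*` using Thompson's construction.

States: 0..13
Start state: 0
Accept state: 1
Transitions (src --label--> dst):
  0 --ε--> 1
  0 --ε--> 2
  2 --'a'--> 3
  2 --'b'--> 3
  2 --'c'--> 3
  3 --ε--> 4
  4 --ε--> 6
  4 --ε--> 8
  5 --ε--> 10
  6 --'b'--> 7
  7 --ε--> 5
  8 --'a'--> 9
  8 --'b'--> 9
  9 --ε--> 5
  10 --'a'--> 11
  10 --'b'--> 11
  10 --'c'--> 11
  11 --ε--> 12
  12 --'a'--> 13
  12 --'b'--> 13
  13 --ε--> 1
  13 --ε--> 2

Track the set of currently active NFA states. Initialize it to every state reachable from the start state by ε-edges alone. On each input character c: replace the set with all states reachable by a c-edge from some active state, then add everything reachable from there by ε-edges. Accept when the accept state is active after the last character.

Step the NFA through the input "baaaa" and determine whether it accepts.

Answer: REJECT

Steps:
start: ε-closure({0}) = {0,1,2}
'b' @ 1: {3,4,6,8}
'a' @ 2: {5,9,10}
'a' @ 3: {11,12}
'a' @ 4: {1,2,13}  [accepting]
'a' @ 5: {3,4,6,8}
after full input: {3,4,6,8}  (accept=1 not in)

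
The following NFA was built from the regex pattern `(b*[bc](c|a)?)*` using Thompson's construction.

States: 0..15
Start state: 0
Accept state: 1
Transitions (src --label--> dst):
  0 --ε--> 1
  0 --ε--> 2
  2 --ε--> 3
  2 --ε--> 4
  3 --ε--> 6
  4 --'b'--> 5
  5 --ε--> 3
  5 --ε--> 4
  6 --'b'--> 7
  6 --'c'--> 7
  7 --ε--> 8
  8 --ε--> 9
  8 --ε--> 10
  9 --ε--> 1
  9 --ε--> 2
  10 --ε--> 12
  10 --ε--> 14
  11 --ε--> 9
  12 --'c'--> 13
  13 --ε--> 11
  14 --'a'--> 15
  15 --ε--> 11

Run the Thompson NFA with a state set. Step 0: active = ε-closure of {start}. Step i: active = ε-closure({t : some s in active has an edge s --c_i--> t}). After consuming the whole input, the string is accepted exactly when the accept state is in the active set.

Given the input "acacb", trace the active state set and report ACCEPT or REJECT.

S₀ = ε-closure({0}) = {0,1,2,3,4,6}
'a' @ 1: {}  — state set empty
rest 'cacb' ignored (set empty)
final: {}; accept 1 not in set

Answer: REJECT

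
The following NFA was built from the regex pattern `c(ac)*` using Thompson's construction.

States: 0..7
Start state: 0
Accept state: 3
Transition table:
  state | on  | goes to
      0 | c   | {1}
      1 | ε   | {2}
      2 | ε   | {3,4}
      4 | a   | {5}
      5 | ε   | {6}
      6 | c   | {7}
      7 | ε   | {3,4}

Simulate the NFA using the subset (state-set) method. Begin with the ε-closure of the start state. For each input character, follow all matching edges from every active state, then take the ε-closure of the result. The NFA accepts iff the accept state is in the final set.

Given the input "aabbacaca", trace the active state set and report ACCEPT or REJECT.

Answer: REJECT

Derivation:
start: ε-closure({0}) = {0}
'a' @ 1: {}  — state set empty
rest 'abbacaca' ignored (set empty)
final: {}; accept 3 not in set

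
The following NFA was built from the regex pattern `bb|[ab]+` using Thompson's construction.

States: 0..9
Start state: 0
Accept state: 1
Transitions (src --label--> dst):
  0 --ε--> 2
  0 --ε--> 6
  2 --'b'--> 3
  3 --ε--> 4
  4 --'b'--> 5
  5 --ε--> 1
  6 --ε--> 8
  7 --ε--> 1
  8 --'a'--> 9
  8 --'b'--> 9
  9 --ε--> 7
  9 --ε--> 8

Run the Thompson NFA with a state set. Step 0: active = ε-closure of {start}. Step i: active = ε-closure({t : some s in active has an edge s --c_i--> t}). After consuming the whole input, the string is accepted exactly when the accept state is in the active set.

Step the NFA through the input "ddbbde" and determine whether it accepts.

S₀ = ε-closure({0}) = {0,2,6,8}
'd' @ 1: {}  — no active states
rest 'dbbde' ignored (set empty)
final: {}; accept 1 not in set

Answer: REJECT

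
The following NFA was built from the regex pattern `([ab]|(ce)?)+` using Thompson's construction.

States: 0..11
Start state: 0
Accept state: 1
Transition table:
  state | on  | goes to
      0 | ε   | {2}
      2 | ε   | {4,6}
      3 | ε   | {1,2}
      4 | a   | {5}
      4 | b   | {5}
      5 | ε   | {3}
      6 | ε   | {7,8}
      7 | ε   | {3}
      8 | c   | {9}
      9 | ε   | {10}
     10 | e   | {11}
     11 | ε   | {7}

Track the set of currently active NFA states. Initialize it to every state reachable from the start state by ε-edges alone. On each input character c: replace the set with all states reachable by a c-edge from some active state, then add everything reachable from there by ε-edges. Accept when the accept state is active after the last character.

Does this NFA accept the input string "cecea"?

Answer: ACCEPT

Trace:
start: ε-closure({0}) = {0,1,2,3,4,6,7,8}
'c' @ 1: {9,10}
'e' @ 2: {1,2,3,4,6,7,8,11}  ✓accept
'c' @ 3: {9,10}
'e' @ 4: {1,2,3,4,6,7,8,11}  ✓accept
'a' @ 5: {1,2,3,4,5,6,7,8}  ✓accept
end set {1,2,3,4,5,6,7,8} — state 1 in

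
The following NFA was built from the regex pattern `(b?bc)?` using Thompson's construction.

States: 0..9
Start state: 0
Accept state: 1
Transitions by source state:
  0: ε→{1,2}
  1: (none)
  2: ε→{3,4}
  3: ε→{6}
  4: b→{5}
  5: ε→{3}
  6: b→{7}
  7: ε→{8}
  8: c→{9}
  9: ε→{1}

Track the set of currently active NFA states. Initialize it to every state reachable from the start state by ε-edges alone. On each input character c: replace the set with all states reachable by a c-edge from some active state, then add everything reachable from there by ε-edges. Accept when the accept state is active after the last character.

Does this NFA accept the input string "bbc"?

Answer: ACCEPT

Derivation:
start: ε-closure({0}) = {0,1,2,3,4,6}
'b' @ 1: {3,5,6,7,8}
'b' @ 2: {7,8}
'c' @ 3: {1,9}  [accepting]
end set {1,9} — state 1 in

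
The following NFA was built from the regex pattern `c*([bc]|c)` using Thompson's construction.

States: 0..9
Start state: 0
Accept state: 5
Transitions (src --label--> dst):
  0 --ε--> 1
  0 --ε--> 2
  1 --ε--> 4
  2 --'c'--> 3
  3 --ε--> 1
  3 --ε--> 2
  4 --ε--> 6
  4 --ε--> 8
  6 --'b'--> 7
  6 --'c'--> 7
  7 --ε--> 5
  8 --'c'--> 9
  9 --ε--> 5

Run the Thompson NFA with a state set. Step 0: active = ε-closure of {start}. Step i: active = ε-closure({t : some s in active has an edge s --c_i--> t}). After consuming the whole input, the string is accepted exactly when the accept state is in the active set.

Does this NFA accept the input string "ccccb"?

Answer: ACCEPT

Derivation:
initial (ε-close {0}): {0,1,2,4,6,8}
'c' @ 1: {1,2,3,4,5,6,7,8,9}  (accept∈set)
'c' @ 2: {1,2,3,4,5,6,7,8,9}  (accept∈set)
'c' @ 3: {1,2,3,4,5,6,7,8,9}  (accept∈set)
'c' @ 4: {1,2,3,4,5,6,7,8,9}  (accept∈set)
'b' @ 5: {5,7}  (accept∈set)
final: {5,7}; accept 5 in set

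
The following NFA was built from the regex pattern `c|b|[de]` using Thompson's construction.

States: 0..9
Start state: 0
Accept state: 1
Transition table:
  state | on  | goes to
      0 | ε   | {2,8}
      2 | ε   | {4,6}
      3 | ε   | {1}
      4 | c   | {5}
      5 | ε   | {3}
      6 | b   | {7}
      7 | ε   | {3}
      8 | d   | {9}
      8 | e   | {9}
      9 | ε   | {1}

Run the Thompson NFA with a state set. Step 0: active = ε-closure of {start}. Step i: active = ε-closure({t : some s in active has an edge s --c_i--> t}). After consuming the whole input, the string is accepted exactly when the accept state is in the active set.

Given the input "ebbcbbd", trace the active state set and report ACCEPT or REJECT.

Answer: REJECT

Steps:
start: ε-closure({0}) = {0,2,4,6,8}
'e' @ 1: {1,9}  ✓accept
'b' @ 2: {}  — dead — no transitions
rest 'bcbbd' ignored (set empty)
final: {}; accept 1 not in set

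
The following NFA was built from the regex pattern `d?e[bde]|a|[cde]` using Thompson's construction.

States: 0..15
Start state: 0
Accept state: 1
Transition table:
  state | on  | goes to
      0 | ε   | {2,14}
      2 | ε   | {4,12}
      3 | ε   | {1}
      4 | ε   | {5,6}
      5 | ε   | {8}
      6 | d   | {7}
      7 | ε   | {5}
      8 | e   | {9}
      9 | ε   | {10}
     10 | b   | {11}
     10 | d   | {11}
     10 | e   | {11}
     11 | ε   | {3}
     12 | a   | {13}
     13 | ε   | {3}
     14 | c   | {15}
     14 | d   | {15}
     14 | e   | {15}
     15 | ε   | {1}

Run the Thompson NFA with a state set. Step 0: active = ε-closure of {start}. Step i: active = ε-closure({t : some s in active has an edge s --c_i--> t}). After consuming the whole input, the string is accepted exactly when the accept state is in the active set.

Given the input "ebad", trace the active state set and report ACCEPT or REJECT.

S₀ = ε-closure({0}) = {0,2,4,5,6,8,12,14}
'e' @ 1: {1,9,10,15}  ✓accept
'b' @ 2: {1,3,11}  ✓accept
'a' @ 3: {}  — dead — no transitions
rest 'd' ignored (set empty)
after full input: {}  (accept=1 not in)

Answer: REJECT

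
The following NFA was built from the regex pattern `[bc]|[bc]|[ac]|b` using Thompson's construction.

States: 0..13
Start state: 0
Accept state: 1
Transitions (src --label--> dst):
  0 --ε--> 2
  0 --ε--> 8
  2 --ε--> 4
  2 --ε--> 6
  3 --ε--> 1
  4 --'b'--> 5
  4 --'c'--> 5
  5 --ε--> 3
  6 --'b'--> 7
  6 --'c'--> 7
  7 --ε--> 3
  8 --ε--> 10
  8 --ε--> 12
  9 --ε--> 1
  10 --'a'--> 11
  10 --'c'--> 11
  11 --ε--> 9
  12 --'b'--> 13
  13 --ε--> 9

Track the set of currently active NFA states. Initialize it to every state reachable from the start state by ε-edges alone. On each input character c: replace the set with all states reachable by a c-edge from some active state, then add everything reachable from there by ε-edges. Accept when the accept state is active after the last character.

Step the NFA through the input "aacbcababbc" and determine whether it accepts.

start: ε-closure({0}) = {0,2,4,6,8,10,12}
'a' @ 1: {1,9,11}  ✓accept
'a' @ 2: {}  — no active states
rest 'cbcababbc' ignored (set empty)
after full input: {}  (accept=1 not in)

Answer: REJECT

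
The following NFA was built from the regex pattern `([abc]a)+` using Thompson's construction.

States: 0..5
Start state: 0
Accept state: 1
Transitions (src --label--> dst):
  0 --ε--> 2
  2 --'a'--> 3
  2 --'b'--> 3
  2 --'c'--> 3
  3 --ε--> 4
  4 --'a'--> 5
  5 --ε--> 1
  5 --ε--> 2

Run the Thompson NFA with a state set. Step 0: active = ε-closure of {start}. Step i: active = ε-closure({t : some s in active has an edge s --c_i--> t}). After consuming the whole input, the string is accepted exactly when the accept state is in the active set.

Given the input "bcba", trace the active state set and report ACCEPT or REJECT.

start: ε-closure({0}) = {0,2}
'b' @ 1: {3,4}
'c' @ 2: {}  — dead — no transitions
rest 'ba' ignored (set empty)
final: {}; accept 1 not in set

Answer: REJECT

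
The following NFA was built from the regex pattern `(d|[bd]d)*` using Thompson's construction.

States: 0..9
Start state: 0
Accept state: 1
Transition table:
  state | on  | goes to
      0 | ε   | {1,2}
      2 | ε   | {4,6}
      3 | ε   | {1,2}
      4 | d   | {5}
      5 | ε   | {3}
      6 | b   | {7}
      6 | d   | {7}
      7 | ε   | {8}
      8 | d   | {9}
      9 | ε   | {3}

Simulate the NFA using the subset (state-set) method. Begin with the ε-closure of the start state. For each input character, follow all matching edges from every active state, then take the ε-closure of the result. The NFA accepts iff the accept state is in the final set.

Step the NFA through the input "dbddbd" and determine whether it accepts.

Answer: ACCEPT

Derivation:
start: ε-closure({0}) = {0,1,2,4,6}
'd' @ 1: {1,2,3,4,5,6,7,8}  ✓accept
'b' @ 2: {7,8}
'd' @ 3: {1,2,3,4,6,9}  ✓accept
'd' @ 4: {1,2,3,4,5,6,7,8}  ✓accept
'b' @ 5: {7,8}
'd' @ 6: {1,2,3,4,6,9}  ✓accept
end set {1,2,3,4,6,9} — state 1 in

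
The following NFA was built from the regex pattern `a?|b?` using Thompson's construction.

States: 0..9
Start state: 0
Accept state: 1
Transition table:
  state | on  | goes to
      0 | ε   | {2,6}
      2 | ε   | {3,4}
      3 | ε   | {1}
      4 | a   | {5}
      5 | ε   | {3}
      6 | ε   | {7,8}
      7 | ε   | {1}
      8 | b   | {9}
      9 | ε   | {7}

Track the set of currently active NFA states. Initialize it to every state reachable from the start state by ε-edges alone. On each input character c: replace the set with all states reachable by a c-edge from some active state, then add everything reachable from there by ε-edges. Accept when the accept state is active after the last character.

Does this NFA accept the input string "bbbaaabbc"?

start: ε-closure({0}) = {0,1,2,3,4,6,7,8}
'b' @ 1: {1,7,9}  (accept∈set)
'b' @ 2: {}  — dead — no transitions
rest 'baaabbc' ignored (set empty)
after full input: {}  (accept=1 not in)

Answer: REJECT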